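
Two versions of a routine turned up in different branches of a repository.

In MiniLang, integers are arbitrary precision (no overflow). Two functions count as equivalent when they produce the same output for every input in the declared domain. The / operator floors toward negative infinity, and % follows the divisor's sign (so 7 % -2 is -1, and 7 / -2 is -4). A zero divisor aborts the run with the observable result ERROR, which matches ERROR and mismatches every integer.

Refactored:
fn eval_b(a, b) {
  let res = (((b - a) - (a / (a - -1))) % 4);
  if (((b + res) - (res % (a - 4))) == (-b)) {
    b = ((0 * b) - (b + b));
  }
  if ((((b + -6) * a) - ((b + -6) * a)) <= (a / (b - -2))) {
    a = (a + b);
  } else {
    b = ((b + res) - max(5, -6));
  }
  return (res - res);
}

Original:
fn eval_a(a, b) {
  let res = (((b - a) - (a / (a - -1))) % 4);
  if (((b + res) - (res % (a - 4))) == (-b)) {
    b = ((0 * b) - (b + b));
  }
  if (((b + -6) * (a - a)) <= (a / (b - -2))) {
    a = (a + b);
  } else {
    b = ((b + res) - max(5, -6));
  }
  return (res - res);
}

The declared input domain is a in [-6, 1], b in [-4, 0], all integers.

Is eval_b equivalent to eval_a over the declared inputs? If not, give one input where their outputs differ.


Differences: arithmetic usage differs; constant usage differs — yet all 40 inputs agree.
verdict: equivalent


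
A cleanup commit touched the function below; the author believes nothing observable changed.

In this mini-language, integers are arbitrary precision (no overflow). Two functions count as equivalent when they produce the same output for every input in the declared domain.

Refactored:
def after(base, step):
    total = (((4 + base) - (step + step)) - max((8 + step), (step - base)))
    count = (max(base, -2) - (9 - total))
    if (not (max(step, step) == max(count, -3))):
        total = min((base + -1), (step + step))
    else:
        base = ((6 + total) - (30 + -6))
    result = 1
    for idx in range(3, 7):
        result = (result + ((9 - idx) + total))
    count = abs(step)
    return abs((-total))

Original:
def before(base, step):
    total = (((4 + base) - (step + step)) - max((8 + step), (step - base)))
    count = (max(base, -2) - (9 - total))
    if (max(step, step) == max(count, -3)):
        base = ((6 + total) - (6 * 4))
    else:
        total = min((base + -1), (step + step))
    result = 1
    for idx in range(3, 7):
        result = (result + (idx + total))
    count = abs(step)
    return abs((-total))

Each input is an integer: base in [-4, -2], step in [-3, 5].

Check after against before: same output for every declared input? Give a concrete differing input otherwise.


Changes here: boolean connective usage differs; also arithmetic usage differs; also constant usage differs; the full 27-point sweep finds no disagreement.
verdict: equivalent


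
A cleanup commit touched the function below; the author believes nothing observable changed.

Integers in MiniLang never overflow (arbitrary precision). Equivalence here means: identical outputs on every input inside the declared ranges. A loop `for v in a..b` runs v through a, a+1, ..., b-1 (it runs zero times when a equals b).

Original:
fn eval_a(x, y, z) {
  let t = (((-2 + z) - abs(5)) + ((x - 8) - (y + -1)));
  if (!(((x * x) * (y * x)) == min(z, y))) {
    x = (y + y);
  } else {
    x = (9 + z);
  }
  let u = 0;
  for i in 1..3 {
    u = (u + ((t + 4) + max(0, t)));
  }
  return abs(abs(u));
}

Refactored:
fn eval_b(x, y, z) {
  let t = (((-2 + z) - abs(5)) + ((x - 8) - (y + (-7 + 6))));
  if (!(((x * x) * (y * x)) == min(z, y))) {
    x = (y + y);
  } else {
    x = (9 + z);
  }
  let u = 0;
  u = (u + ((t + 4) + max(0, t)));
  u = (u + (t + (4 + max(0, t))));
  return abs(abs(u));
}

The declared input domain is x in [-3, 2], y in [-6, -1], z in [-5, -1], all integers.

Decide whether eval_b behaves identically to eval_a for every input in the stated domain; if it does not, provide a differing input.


Reading the diff, among the changes: local variable names differ; and constant usage differs; and min/max/abs usage differs; and arithmetic usage differs; and loop structure differs.
Spot check at x=1, y=-4, z=-4 — eval_a: t=-13, then (!(((x * x) * (y * x)) == min(z, y))) is false, then x=5, then u=0, then (i=1), then u=-9, then (i=2), then u=-18, then returns 18. eval_b: t=-13, then (!(((x * x) * (y * x)) == min(z, y))) is false, then x=5, then u=0, then u=-9, then u=-18, then returns 18. Both give 18.
An exhaustive pass over the 180 declared inputs shows identical outputs.
verdict: equivalent


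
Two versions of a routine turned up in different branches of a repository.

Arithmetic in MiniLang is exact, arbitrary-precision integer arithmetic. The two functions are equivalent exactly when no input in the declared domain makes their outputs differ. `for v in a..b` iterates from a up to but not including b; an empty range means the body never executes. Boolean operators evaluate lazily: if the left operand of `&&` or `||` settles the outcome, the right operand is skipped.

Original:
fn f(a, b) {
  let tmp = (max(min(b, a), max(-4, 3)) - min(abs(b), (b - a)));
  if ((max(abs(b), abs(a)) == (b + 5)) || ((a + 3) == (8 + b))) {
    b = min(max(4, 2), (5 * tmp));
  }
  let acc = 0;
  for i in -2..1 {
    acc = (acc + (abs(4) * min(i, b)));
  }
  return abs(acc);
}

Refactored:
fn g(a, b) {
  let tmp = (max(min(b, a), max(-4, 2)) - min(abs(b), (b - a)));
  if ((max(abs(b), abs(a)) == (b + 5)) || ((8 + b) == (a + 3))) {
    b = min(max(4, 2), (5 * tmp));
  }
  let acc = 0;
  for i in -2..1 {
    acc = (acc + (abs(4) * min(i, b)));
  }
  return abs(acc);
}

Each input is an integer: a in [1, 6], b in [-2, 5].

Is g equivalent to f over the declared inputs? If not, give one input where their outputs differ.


Equivalent. The one real change (`3` became `2`) has no effect anywhere in the declared ranges.
Every one of the 48 inputs gives matching results.
One worked example (a=3, b=-1) — f: tmp=7, then ((max(abs(b), abs(a)) == (b + 5)) || ((a + 3) == (8 + b))) is false, then acc=0, then (i=-2), then acc=-8, then (i=-1), then acc=-12, then (i=0), then acc=-16, then returns 16; g: tmp=6, then ((max(abs(b), abs(a)) == (b + 5)) || ((8 + b) == (a + 3))) is false, then acc=0, then (i=-2), then acc=-8, then (i=-1), then acc=-12, then (i=0), then acc=-16, then returns 16; agreement on 16.
verdict: equivalent


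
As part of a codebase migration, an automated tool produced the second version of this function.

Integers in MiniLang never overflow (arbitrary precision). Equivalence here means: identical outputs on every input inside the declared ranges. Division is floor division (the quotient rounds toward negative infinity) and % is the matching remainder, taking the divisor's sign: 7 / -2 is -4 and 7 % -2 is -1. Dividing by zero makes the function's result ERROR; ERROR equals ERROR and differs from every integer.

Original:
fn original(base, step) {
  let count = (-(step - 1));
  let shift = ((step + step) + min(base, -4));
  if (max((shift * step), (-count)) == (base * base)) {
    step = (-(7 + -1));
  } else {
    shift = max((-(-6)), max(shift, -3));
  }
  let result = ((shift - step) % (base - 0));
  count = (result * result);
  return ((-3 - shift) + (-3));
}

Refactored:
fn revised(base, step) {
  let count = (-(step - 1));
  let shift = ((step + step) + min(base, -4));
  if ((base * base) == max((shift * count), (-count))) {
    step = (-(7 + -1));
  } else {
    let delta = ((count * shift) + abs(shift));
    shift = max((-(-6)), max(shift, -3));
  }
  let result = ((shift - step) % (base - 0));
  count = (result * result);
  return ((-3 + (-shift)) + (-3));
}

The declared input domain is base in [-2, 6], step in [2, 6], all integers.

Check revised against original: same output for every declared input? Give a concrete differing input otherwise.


Take base=4, step=4.
original: count=-3, then shift=4, then (max((shift * step), (-count)) == (base * base)) is true, then step=-6, then result=2, then count=4, then returns -10
revised: count=-3, then shift=4, then ((base * base) == max((shift * count), (-count))) is false, then delta=-8, then shift=6, then result=2, then count=4, then returns -12
-10 vs -12 — the two versions disagree here.
verdict: not equivalent; witness: base=4, step=4


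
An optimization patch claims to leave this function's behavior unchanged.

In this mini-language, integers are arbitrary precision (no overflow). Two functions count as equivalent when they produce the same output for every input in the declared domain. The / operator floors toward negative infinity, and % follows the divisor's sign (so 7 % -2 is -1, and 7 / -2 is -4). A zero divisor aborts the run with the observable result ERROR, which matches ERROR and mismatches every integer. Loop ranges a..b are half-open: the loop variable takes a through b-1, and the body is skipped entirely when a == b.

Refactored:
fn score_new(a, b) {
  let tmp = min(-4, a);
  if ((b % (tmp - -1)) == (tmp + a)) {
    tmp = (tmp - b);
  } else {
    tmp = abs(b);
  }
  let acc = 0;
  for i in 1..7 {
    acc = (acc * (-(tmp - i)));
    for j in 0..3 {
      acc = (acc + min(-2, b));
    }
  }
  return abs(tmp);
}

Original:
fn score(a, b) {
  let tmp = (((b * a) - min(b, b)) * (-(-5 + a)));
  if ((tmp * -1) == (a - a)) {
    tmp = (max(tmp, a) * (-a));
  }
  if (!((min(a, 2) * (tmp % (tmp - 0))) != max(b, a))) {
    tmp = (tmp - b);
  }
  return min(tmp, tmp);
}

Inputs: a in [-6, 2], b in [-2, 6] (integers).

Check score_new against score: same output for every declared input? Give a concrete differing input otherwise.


Input a=-6, b=-2: 154 from score versus 2 from score_new.
verdict: not equivalent; witness: a=-6, b=-2


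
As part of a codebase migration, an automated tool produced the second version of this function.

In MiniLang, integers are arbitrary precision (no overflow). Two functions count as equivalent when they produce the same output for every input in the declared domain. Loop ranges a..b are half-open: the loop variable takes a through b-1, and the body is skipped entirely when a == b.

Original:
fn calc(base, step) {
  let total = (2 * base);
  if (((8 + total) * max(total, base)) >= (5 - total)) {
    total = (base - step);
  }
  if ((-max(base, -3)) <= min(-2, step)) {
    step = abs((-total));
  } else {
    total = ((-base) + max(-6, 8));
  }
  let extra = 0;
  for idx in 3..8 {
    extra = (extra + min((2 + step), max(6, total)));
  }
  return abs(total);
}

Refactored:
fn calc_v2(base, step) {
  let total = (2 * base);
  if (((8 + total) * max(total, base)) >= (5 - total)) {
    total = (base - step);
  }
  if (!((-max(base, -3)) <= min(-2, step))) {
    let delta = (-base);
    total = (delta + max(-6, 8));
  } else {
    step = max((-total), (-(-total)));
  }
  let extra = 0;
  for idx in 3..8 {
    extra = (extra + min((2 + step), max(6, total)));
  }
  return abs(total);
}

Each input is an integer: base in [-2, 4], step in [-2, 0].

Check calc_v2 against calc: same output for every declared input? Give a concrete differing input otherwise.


Comparing the listings, the differences include: boolean connective usage differs; also local variable names differ; also statement counts differ; also min/max/abs usage differs.
As a probe, take base=2, step=-1: calc runs total=4, then (((8 + total) * max(total, base)) >= (5 - total)) is true, then total=3, then ((-max(base, -3)) <= min(-2, step)) is true, then step=3, then extra=0, then (idx=3), then extra=5, then (idx=4), then extra=10, then (idx=5), then extra=15, then (idx=6), then extra=20, then (idx=7), then extra=25, then returns 3; calc_v2 runs total=4, then (((8 + total) * max(total, base)) >= (5 - total)) is true, then total=3, then (!((-max(base, -3)) <= min(-2, step))) is false, then step=3, then extra=0, then (idx=3), then extra=5, then (idx=4), then extra=10, then (idx=5), then extra=15, then (idx=6), then extra=20, then (idx=7), then extra=25, then returns 3; both end at 3.
Every one of the 21 inputs gives matching results.
verdict: equivalent


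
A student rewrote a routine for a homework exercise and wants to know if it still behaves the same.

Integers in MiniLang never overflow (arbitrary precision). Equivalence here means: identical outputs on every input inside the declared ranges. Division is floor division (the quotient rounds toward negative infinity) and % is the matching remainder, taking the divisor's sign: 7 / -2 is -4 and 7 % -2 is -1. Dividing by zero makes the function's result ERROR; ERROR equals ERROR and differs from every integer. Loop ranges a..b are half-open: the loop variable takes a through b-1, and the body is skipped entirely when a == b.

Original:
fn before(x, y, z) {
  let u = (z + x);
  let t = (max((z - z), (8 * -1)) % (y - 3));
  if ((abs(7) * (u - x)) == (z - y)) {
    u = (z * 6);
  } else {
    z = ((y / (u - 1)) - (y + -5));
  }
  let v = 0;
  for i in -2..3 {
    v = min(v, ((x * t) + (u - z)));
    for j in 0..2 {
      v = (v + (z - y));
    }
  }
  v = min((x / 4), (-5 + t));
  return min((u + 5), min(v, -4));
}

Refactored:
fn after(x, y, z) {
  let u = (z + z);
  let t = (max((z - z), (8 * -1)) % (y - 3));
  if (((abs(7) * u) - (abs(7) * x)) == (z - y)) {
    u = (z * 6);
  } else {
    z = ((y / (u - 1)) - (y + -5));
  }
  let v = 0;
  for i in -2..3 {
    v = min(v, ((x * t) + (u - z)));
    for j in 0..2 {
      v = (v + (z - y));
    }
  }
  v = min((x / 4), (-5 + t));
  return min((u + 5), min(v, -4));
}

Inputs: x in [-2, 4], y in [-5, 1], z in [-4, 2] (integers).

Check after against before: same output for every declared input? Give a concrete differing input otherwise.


Evaluate both at x=-1, y=-5, z=2.
before: u := 1 | t := 0 | ((abs(7) * (u - x)) == (z - y)): false | divide-by-zero, output ERROR
after: u := 4 | t := 0 | (((abs(7) * u) - (abs(7) * x)) == (z - y)): false | z := 8 | v := 0 | iter i=-2: | v := -4 | iter j=0: | v := 9 | iter j=1: | v := 22 | iter i=-1: | v := -4 | iter j=0: | v := 9 | iter j=1: | v := 22 | iter i=0: | v := -4 | iter j=0: | v := 9 | iter j=1: | v := 22 | iter i=1: | v := -4 | iter j=0: | v := 9 | iter j=1: | v := 22 | iter i=2: | v := -4 | iter j=0: | v := 9 | iter j=1: | v := 22 | v := -5 | result -5
ERROR against -5: the behavior changed.
verdict: not equivalent; witness: x=-1, y=-5, z=2


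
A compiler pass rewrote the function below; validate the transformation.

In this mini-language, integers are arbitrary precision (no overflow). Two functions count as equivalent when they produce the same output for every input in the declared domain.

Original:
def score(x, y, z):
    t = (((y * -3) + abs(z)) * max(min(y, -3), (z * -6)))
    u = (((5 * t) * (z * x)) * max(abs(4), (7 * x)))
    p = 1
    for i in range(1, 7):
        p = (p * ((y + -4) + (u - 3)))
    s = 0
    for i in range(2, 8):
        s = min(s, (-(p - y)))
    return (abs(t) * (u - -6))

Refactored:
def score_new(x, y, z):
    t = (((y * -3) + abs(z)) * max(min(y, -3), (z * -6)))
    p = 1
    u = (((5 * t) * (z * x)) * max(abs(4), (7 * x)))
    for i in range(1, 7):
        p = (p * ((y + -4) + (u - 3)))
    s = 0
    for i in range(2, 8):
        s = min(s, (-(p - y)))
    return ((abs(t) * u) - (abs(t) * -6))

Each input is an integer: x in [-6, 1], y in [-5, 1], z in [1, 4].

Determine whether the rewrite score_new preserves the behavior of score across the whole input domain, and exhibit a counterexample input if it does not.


The two are interchangeable: min/max/abs usage differs, and arithmetic usage differs, and every declared input agrees.
Spot check at x=0, y=-4, z=2 — score: t = -56; u = 0; p = 1; [i=1]; p = -11; [i=2]; p = 121; [i=3]; p = -1331; [i=4]; p = 14641; [i=5]; p = -161051; [i=6]; p = 1771561; s = 0; [i=2]; s = -1771565; [i=3]; s = -1771565; [i=4]; s = -1771565; [i=5]; s = -1771565; [i=6]; s = -1771565; [i=7]; s = -1771565; return 336. score_new: t = -56; p = 1; u = 0; [i=1]; p = -11; [i=2]; p = 121; [i=3]; p = -1331; [i=4]; p = 14641; [i=5]; p = -161051; [i=6]; p = 1771561; s = 0; [i=2]; s = -1771565; [i=3]; s = -1771565; [i=4]; s = -1771565; [i=5]; s = -1771565; [i=6]; s = -1771565; [i=7]; s = -1771565; return 336. Both give 336.
Across all 224 domain points the two functions coincide.
verdict: equivalent


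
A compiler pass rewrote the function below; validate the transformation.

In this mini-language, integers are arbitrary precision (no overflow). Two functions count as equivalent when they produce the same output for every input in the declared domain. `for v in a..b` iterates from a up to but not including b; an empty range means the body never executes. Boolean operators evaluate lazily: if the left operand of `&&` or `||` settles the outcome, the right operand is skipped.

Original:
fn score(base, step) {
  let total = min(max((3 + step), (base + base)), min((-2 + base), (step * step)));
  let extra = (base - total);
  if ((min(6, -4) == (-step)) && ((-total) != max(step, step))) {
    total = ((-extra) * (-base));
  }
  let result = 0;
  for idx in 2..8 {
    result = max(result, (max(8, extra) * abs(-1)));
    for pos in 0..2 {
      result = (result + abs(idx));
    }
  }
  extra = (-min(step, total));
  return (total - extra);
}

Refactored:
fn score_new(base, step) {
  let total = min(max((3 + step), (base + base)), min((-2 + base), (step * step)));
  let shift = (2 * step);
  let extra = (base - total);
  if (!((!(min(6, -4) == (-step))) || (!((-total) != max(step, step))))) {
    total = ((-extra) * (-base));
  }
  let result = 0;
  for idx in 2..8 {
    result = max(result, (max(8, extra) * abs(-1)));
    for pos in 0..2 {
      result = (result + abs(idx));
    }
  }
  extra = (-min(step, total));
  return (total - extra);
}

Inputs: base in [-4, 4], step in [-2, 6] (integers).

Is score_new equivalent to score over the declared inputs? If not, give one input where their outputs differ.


The two versions differ — the changes include constant usage differs, and arithmetic usage differs, and boolean connective usage differs, and statement counts differ, and local variable names differ.
Spot check at base=-1, step=2 — score: total=-3, then extra=2, then ((min(6, -4) == (-step)) && ((-total) != max(step, step))) is false, then result=0, then (idx=2), then result=8, then (pos=0), then result=10, then (pos=1), then result=12, then (idx=3), then result=12, then (pos=0), then result=15, then (pos=1), then result=18, then (idx=4), then result=18, then (pos=0), then result=22, then (pos=1), then result=26, then (idx=5), then result=26, then (pos=0), then result=31, then (pos=1), then result=36, then (idx=6), then result=36, then (pos=0), then result=42, then (pos=1), then result=48, then (idx=7), then result=48, then (pos=0), then result=55, then (pos=1), then result=62, then extra=3, then returns -6. score_new: total=-3, then shift=4, then extra=2, then (!((!(min(6, -4) == (-step))) || (!((-total) != max(step, step))))) is false, then result=0, then (idx=2), then result=8, then (pos=0), then result=10, then (pos=1), then result=12, then (idx=3), then result=12, then (pos=0), then result=15, then (pos=1), then result=18, then (idx=4), then result=18, then (pos=0), then result=22, then (pos=1), then result=26, then (idx=5), then result=26, then (pos=0), then result=31, then (pos=1), then result=36, then (idx=6), then result=36, then (pos=0), then result=42, then (pos=1), then result=48, then (idx=7), then result=48, then (pos=0), then result=55, then (pos=1), then result=62, then extra=3, then returns -6. Both give -6.
Sweeping the whole domain (81 inputs) finds no disagreement.
verdict: equivalent


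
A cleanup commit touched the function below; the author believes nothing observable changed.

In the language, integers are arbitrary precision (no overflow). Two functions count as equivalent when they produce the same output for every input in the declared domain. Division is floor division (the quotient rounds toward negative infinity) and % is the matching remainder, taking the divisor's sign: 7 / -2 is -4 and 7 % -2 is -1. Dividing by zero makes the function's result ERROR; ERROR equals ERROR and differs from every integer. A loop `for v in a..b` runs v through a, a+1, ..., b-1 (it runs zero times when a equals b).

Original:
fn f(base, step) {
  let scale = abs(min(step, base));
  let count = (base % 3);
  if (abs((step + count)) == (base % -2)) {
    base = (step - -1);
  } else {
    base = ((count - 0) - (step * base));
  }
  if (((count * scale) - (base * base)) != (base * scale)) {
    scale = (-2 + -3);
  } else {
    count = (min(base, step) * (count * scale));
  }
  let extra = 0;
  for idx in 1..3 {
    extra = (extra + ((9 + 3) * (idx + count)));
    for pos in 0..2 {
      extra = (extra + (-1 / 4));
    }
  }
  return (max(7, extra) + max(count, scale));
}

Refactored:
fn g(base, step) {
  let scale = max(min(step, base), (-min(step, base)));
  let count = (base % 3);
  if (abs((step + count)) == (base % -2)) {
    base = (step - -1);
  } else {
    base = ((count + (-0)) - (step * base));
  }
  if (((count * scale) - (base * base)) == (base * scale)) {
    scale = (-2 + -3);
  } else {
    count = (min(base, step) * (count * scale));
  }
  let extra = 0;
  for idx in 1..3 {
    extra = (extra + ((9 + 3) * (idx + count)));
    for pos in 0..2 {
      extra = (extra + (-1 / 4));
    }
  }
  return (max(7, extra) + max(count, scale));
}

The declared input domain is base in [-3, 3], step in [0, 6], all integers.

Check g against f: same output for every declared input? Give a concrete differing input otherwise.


These are not equivalent — on base=-3, step=0 the outputs split (35 vs 32).
f: scale becomes 3; next count becomes 0; next (abs((step + count)) == (base % -2)) evaluates to false; next base becomes 0; next (((count * scale) - (base * base)) != (base * scale)) evaluates to false; next count becomes 0; next extra becomes 0; next at idx=1:; next extra becomes 12; next at pos=0:; next extra becomes 11; next at pos=1:; next extra becomes 10; next at idx=2:; next extra becomes 34; next at pos=0:; next extra becomes 33; next at pos=1:; next extra becomes 32; next final value 35
g: scale becomes 3; next count becomes 0; next (abs((step + count)) == (base % -2)) evaluates to false; next base becomes 0; next (((count * scale) - (base * base)) == (base * scale)) evaluates to true; next scale becomes -5; next extra becomes 0; next at idx=1:; next extra becomes 12; next at pos=0:; next extra becomes 11; next at pos=1:; next extra becomes 10; next at idx=2:; next extra becomes 34; next at pos=0:; next extra becomes 33; next at pos=1:; next extra becomes 32; next final value 32
verdict: not equivalent; witness: base=-3, step=0


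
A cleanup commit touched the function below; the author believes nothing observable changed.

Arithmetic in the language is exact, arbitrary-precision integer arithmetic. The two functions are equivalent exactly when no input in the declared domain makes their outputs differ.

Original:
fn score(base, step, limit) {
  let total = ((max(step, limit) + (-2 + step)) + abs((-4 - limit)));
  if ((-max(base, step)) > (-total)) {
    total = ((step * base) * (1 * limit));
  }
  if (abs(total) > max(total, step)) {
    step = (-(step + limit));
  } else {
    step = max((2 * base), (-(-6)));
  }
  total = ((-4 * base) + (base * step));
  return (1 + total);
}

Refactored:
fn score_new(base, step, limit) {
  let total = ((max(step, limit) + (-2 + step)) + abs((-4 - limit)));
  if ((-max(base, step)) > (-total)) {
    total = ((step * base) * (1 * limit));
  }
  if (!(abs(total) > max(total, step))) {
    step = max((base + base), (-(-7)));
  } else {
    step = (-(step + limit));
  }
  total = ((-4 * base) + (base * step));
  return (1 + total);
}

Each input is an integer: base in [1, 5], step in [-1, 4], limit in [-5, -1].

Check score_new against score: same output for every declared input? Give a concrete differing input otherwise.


Try base=1, step=0, limit=-2.
score: total := 0 | ((-max(base, step)) > (-total)): false | (abs(total) > max(total, step)): false | step := 6 | total := 2 | result 3
score_new: total := 0 | ((-max(base, step)) > (-total)): false | (!(abs(total) > max(total, step))): true | step := 7 | total := 3 | result 4
3 vs 4 — the two versions disagree here.
verdict: not equivalent; witness: base=1, step=0, limit=-2


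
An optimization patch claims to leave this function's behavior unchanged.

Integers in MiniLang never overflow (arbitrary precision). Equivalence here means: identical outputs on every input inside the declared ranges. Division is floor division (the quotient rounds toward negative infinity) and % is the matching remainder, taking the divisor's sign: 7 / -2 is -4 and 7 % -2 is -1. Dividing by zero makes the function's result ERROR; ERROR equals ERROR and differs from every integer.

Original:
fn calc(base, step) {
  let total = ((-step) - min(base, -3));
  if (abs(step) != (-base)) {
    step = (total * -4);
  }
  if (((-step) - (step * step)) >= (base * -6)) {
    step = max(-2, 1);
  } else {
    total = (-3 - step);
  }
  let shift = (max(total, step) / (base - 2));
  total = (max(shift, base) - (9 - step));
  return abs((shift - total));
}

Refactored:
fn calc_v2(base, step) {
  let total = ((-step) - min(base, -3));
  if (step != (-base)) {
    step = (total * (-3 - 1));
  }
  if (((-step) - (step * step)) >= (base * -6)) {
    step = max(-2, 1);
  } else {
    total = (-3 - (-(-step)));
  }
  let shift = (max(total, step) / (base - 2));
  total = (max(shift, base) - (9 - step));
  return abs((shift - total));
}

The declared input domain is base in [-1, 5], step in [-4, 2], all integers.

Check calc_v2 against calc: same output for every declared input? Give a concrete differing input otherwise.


Consider the input base=-1, step=-1.
calc: total=4, then (abs(step) != (-base)) is false, then (((-step) - (step * step)) >= (base * -6)) is false, then total=-2, then shift=0, then total=-10, then returns 10
calc_v2: total=4, then (step != (-base)) is true, then step=-16, then (((-step) - (step * step)) >= (base * -6)) is false, then total=13, then shift=-5, then total=-26, then returns 21
10 and 21 differ, so these are not the same function on this domain.
verdict: not equivalent; witness: base=-1, step=-1


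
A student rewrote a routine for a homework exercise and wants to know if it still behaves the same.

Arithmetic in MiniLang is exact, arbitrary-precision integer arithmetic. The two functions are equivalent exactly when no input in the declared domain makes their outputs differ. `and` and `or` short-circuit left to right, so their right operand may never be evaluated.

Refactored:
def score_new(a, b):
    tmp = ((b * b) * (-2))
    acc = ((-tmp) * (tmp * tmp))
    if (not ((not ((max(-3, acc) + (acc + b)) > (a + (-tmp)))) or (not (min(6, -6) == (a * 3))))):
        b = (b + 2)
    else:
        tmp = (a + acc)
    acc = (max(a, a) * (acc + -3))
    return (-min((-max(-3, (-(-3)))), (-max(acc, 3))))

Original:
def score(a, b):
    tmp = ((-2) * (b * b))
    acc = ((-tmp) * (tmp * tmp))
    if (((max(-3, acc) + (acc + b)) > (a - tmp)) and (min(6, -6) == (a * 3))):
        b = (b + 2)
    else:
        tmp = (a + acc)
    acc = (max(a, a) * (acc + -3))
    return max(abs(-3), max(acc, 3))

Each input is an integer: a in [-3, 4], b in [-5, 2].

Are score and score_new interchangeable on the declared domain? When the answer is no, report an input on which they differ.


Comparing the listings, the differences include: min/max/abs usage differs, arithmetic usage differs, boolean connective usage differs, constant usage differs.
One worked example (a=-2, b=-4) — score: tmp=-32, then acc=32768, then (((max(-3, acc) + (acc + b)) > (a - tmp)) and (min(6, -6) == (a * 3))) is true, then b=-2, then acc=-65530, then returns 3; score_new: tmp=-32, then acc=32768, then (not ((not ((max(-3, acc) + (acc + b)) > (a + (-tmp)))) or (not (min(6, -6) == (a * 3))))) is true, then b=-2, then acc=-65530, then returns 3; agreement on 3.
Every one of the 64 inputs gives matching results.
verdict: equivalent


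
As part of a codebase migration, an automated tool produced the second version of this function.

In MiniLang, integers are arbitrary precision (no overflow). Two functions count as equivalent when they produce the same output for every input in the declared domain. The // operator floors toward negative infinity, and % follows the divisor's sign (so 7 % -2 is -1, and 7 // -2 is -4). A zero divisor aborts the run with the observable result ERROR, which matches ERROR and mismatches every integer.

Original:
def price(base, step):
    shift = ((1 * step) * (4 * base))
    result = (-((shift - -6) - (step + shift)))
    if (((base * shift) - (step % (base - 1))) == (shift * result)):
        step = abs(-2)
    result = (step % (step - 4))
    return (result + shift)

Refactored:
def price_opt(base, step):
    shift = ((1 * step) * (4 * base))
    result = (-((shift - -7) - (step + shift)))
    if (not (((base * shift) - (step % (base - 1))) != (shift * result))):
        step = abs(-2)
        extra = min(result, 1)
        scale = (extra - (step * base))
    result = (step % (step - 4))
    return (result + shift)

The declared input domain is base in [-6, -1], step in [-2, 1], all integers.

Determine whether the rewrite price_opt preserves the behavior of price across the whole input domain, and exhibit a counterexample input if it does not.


Equivalent. The one real change (`-6` became `-7`) has no effect anywhere in the declared ranges.
Sweeping the whole domain (24 inputs) finds no disagreement.
Tracing base=-6, step=-1: price: shift becomes 24; next result becomes -7; next (((base * shift) - (step % (base - 1))) == (shift * result)) evaluates to false; next result becomes -1; next final value 23 | price_opt: shift becomes 24; next result becomes -8; next (not (((base * shift) - (step % (base - 1))) != (shift * result))) evaluates to false; next result becomes -1; next final value 23 — matching result 23.
verdict: equivalent


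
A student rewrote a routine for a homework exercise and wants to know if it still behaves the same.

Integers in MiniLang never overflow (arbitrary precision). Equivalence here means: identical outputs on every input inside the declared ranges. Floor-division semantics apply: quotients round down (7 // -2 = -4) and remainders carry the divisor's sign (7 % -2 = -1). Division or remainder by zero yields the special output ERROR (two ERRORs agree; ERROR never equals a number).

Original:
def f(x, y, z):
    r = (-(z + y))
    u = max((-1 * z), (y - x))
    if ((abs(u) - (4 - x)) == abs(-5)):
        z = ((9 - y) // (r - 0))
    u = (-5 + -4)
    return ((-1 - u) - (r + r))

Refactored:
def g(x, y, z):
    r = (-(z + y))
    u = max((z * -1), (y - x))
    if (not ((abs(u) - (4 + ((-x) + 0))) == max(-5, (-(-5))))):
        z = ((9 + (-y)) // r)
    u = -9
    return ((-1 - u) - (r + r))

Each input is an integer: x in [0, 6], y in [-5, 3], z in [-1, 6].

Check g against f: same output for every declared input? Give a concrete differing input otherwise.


Input x=0, y=-5, z=5: 8 from f versus ERROR from g.
verdict: not equivalent; witness: x=0, y=-5, z=5


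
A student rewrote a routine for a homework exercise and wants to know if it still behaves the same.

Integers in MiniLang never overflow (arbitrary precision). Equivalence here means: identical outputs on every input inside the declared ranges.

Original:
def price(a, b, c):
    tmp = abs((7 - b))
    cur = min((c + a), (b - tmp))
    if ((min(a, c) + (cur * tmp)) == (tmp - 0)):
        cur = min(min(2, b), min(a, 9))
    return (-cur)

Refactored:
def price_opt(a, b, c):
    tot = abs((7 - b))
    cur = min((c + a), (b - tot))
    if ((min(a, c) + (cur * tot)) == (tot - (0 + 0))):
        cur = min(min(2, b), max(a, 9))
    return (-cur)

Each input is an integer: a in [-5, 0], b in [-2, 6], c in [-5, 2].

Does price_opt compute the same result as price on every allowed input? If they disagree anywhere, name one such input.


On input a=0, b=4, c=1, price returns 0 while price_opt returns -2.
verdict: not equivalent; witness: a=0, b=4, c=1


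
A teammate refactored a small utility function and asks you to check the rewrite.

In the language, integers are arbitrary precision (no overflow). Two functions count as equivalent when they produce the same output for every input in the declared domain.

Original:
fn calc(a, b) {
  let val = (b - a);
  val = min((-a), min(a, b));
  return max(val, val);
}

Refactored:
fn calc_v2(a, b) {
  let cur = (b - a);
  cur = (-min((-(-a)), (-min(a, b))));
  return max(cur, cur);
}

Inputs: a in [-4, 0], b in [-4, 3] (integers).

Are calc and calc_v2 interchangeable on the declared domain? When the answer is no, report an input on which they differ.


These are not equivalent — on a=-4, b=-4 the outputs split (-4 vs 4).
calc: val=0, then val=-4, then returns -4
calc_v2: cur=0, then cur=4, then returns 4
verdict: not equivalent; witness: a=-4, b=-4


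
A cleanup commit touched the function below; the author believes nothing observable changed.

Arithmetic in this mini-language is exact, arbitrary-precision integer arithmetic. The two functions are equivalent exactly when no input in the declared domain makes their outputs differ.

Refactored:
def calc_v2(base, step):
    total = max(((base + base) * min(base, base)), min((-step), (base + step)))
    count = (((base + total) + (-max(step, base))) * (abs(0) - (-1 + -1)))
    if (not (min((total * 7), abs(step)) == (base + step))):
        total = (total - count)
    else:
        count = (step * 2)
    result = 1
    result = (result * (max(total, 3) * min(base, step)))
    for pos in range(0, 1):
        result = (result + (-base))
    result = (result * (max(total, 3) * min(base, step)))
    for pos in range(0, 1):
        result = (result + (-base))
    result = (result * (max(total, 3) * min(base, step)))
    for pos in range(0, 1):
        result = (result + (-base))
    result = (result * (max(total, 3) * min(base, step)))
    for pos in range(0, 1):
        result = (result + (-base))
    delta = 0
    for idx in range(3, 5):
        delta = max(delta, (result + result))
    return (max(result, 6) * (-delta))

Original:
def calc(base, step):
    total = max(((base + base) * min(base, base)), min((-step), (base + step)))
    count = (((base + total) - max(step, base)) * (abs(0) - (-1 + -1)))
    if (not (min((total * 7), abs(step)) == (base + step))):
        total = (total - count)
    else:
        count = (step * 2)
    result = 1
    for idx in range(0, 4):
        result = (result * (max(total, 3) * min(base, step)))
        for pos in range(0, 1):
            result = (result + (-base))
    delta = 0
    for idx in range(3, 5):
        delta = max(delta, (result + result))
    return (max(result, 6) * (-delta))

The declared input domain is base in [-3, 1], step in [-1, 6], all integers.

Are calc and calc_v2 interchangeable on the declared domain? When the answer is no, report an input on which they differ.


Side by side, the visible changes include: constant usage differs; also arithmetic usage differs; also statement counts differ; also loop structure differs; also min/max/abs usage differs.
As a probe, take base=-1, step=0: calc runs total becomes 2; next count becomes 2; next (not (min((total * 7), abs(step)) == (base + step))) evaluates to true; next total becomes 0; next result becomes 1; next at idx=0:; next result becomes -3; next at pos=0:; next result becomes -2; next at idx=1:; next result becomes 6; next at pos=0:; next result becomes 7; next at idx=2:; next result becomes -21; next at pos=0:; next result becomes -20; next at idx=3:; next result becomes 60; next at pos=0:; next result becomes 61; next delta becomes 0; next at idx=3:; next delta becomes 122; next at idx=4:; next delta becomes 122; next final value -7442; calc_v2 runs total becomes 2; next count becomes 2; next (not (min((total * 7), abs(step)) == (base + step))) evaluates to true; next total becomes 0; next result becomes 1; next result becomes -3; next at pos=0:; next result becomes -2; next result becomes 6; next at pos=0:; next result becomes 7; next result becomes -21; next at pos=0:; next result becomes -20; next result becomes 60; next at pos=0:; next result becomes 61; next delta becomes 0; next at idx=3:; next delta becomes 122; next at idx=4:; next delta becomes 122; next final value -7442; both end at -7442.
Across all 40 domain points the two functions coincide.
verdict: equivalent


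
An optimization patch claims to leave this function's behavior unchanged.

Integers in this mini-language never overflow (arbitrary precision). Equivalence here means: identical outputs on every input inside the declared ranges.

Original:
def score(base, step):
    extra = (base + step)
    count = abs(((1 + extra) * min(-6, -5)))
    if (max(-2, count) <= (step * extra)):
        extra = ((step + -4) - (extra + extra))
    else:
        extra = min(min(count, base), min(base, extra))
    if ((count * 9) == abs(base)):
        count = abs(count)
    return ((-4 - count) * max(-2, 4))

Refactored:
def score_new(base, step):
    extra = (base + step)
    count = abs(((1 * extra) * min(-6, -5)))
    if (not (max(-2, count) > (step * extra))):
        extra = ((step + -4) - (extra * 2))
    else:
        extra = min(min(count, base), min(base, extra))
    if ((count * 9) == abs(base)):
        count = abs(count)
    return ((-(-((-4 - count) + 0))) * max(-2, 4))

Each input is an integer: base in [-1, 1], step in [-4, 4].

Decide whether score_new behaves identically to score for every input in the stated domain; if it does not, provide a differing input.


Consider the input base=-1, step=-4.
score: extra = -5; count = 24; (max(-2, count) <= (step * extra)) -> false; extra = -5; ((count * 9) == abs(base)) -> false; return -112
score_new: extra = -5; count = 30; (not (max(-2, count) > (step * extra))) -> false; extra = -5; ((count * 9) == abs(base)) -> false; return -136
-112 vs -136 — the two versions disagree here.
verdict: not equivalent; witness: base=-1, step=-4


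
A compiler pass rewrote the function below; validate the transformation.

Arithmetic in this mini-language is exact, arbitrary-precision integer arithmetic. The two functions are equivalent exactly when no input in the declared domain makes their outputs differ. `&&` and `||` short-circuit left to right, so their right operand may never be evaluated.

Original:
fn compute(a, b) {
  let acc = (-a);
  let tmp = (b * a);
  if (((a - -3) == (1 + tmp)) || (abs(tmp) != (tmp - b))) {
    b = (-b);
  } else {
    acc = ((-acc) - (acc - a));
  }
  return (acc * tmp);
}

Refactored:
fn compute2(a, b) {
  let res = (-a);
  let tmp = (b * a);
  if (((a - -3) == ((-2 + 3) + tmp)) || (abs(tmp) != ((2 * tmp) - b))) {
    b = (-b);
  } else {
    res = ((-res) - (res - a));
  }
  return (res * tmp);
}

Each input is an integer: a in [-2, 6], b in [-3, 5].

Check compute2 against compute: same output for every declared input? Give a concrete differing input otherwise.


Take a=1, b=1.
compute: acc becomes -1; next tmp becomes 1; next (((a - -3) == (1 + tmp)) || (abs(tmp) != (tmp - b))) evaluates to true; next b becomes -1; next final value -1
compute2: res becomes -1; next tmp becomes 1; next (((a - -3) == ((-2 + 3) + tmp)) || (abs(tmp) != ((2 * tmp) - b))) evaluates to false; next res becomes 3; next final value 3
-1 against 3: the behavior changed.
verdict: not equivalent; witness: a=1, b=1


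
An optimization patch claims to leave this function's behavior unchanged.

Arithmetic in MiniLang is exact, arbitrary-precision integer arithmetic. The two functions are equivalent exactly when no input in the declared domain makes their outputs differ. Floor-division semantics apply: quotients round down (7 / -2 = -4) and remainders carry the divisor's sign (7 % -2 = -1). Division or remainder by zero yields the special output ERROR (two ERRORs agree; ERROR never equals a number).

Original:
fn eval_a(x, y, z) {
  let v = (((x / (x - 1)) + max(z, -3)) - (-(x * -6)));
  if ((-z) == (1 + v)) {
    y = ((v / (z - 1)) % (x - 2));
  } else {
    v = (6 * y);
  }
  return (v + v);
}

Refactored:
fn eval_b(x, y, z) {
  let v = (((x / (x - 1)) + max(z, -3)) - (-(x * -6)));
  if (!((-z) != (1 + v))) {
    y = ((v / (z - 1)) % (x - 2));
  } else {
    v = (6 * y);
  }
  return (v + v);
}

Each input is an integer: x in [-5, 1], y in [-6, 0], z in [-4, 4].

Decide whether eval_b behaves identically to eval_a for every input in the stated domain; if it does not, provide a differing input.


This is a faithful refactor — comparison usage differs; and boolean connective usage differs, but the computed results match everywhere.
Tracing x=0, y=-5, z=0: eval_a: v := 0 | ((-z) == (1 + v)): false | v := -30 | result -60 | eval_b: v := 0 | (!((-z) != (1 + v))): false | v := -30 | result -60 — matching result -60.
Sweeping the whole domain (441 inputs) finds no disagreement.
verdict: equivalent
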